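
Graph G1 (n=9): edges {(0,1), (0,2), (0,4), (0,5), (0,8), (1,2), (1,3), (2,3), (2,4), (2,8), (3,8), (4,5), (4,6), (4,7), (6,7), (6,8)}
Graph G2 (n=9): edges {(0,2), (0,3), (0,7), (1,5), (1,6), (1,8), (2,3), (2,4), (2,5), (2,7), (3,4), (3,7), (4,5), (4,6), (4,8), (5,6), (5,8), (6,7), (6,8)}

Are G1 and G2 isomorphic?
No, not isomorphic

The graphs are NOT isomorphic.

Degrees in G1: deg(0)=5, deg(1)=3, deg(2)=5, deg(3)=3, deg(4)=5, deg(5)=2, deg(6)=3, deg(7)=2, deg(8)=4.
Sorted degree sequence of G1: [5, 5, 5, 4, 3, 3, 3, 2, 2].
Degrees in G2: deg(0)=3, deg(1)=3, deg(2)=5, deg(3)=4, deg(4)=5, deg(5)=5, deg(6)=5, deg(7)=4, deg(8)=4.
Sorted degree sequence of G2: [5, 5, 5, 5, 4, 4, 4, 3, 3].
The (sorted) degree sequence is an isomorphism invariant, so since G1 and G2 have different degree sequences they cannot be isomorphic.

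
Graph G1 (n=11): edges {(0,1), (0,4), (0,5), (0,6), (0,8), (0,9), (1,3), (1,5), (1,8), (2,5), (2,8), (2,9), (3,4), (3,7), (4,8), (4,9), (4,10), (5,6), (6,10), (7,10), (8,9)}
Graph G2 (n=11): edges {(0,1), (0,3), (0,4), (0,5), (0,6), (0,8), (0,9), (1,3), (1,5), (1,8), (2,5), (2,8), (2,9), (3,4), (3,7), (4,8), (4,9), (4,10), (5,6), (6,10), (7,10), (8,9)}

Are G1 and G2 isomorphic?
No, not isomorphic

The graphs are NOT isomorphic.

Counting edges: G1 has 21 edge(s); G2 has 22 edge(s).
Edge count is an isomorphism invariant (a bijection on vertices induces a bijection on edges), so differing edge counts rule out isomorphism.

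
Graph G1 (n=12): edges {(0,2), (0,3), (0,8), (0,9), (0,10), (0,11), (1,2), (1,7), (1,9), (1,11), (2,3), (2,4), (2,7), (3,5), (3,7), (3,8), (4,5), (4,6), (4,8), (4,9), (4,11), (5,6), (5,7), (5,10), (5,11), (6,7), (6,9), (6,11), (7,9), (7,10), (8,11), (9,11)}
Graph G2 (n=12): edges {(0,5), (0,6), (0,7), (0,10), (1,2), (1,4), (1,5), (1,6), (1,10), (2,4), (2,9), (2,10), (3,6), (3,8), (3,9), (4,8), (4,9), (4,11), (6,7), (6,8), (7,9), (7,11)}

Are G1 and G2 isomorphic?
No, not isomorphic

The graphs are NOT isomorphic.

Degrees in G1: deg(0)=6, deg(1)=4, deg(2)=5, deg(3)=5, deg(4)=6, deg(5)=6, deg(6)=5, deg(7)=7, deg(8)=4, deg(9)=6, deg(10)=3, deg(11)=7.
Sorted degree sequence of G1: [7, 7, 6, 6, 6, 6, 5, 5, 5, 4, 4, 3].
Degrees in G2: deg(0)=4, deg(1)=5, deg(2)=4, deg(3)=3, deg(4)=5, deg(5)=2, deg(6)=5, deg(7)=4, deg(8)=3, deg(9)=4, deg(10)=3, deg(11)=2.
Sorted degree sequence of G2: [5, 5, 5, 4, 4, 4, 4, 3, 3, 3, 2, 2].
The (sorted) degree sequence is an isomorphism invariant, so since G1 and G2 have different degree sequences they cannot be isomorphic.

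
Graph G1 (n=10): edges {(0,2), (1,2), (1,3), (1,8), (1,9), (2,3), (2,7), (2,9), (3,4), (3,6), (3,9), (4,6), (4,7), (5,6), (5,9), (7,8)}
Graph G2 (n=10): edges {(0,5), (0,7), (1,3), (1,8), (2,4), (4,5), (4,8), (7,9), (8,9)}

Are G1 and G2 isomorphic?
No, not isomorphic

The graphs are NOT isomorphic.

Connected components of G1: 1 component(s) with vertex sets [[0, 1, 2, 3, 4, 5, 6, 7, 8, 9]], sizes [10].
Connected components of G2: 2 component(s) with vertex sets [[6], [0, 1, 2, 3, 4, 5, 7, 8, 9]], sizes [1, 9].
The number of connected components (and the multiset of component sizes) is an isomorphism invariant — an isomorphism maps each component of G1 bijectively onto a component of G2. Since G1 has 1 component(s) and G2 has 2, they cannot be isomorphic.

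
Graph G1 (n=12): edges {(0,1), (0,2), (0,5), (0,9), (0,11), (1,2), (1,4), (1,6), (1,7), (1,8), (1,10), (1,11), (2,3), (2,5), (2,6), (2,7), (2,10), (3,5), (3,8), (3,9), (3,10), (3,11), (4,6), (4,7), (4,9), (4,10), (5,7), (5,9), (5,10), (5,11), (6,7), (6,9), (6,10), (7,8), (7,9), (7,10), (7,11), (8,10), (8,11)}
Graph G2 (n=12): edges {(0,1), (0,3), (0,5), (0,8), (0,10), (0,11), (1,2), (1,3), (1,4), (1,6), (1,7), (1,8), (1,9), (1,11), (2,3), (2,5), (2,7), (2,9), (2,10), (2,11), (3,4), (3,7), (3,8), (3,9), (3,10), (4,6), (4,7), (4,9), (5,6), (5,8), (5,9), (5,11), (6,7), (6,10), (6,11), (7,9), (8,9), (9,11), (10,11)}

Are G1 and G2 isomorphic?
Yes, isomorphic

The graphs are isomorphic.
One valid mapping φ: V(G1) → V(G2): 0→10, 1→3, 2→2, 3→5, 4→4, 5→11, 6→7, 7→1, 8→8, 9→6, 10→9, 11→0

Verify φ preserves adjacency — for each edge of G1, its image is an edge of G2:
  (0,1) → (φ(0),φ(1)) = (3,10) ∈ E(G2) ✓
  (0,2) → (φ(0),φ(2)) = (2,10) ∈ E(G2) ✓
  (0,5) → (φ(0),φ(5)) = (10,11) ∈ E(G2) ✓
  (0,9) → (φ(0),φ(9)) = (6,10) ∈ E(G2) ✓
  (0,11) → (φ(0),φ(11)) = (0,10) ∈ E(G2) ✓
  (1,2) → (φ(1),φ(2)) = (2,3) ∈ E(G2) ✓
  (1,4) → (φ(1),φ(4)) = (3,4) ∈ E(G2) ✓
  (1,6) → (φ(1),φ(6)) = (3,7) ∈ E(G2) ✓
  (1,7) → (φ(1),φ(7)) = (1,3) ∈ E(G2) ✓
  (1,8) → (φ(1),φ(8)) = (3,8) ∈ E(G2) ✓
  (1,10) → (φ(1),φ(10)) = (3,9) ∈ E(G2) ✓
  (1,11) → (φ(1),φ(11)) = (0,3) ∈ E(G2) ✓
  (2,3) → (φ(2),φ(3)) = (2,5) ∈ E(G2) ✓
  (2,5) → (φ(2),φ(5)) = (2,11) ∈ E(G2) ✓
  (2,6) → (φ(2),φ(6)) = (2,7) ∈ E(G2) ✓
  (2,7) → (φ(2),φ(7)) = (1,2) ∈ E(G2) ✓
  (2,10) → (φ(2),φ(10)) = (2,9) ∈ E(G2) ✓
  (3,5) → (φ(3),φ(5)) = (5,11) ∈ E(G2) ✓
  (3,8) → (φ(3),φ(8)) = (5,8) ∈ E(G2) ✓
  (3,9) → (φ(3),φ(9)) = (5,6) ∈ E(G2) ✓
  (3,10) → (φ(3),φ(10)) = (5,9) ∈ E(G2) ✓
  (3,11) → (φ(3),φ(11)) = (0,5) ∈ E(G2) ✓
  (4,6) → (φ(4),φ(6)) = (4,7) ∈ E(G2) ✓
  (4,7) → (φ(4),φ(7)) = (1,4) ∈ E(G2) ✓
  (4,9) → (φ(4),φ(9)) = (4,6) ∈ E(G2) ✓
  (4,10) → (φ(4),φ(10)) = (4,9) ∈ E(G2) ✓
  (5,7) → (φ(5),φ(7)) = (1,11) ∈ E(G2) ✓
  (5,9) → (φ(5),φ(9)) = (6,11) ∈ E(G2) ✓
  (5,10) → (φ(5),φ(10)) = (9,11) ∈ E(G2) ✓
  (5,11) → (φ(5),φ(11)) = (0,11) ∈ E(G2) ✓
  (6,7) → (φ(6),φ(7)) = (1,7) ∈ E(G2) ✓
  (6,9) → (φ(6),φ(9)) = (6,7) ∈ E(G2) ✓
  (6,10) → (φ(6),φ(10)) = (7,9) ∈ E(G2) ✓
  (7,8) → (φ(7),φ(8)) = (1,8) ∈ E(G2) ✓
  (7,9) → (φ(7),φ(9)) = (1,6) ∈ E(G2) ✓
  (7,10) → (φ(7),φ(10)) = (1,9) ∈ E(G2) ✓
  (7,11) → (φ(7),φ(11)) = (0,1) ∈ E(G2) ✓
  (8,10) → (φ(8),φ(10)) = (8,9) ∈ E(G2) ✓
  (8,11) → (φ(8),φ(11)) = (0,8) ∈ E(G2) ✓
All 39 edges of G1 map to edges of G2, and |E(G1)| = |E(G2)| = 39, so φ is a bijection on edges as well as vertices. Hence G1 ≅ G2.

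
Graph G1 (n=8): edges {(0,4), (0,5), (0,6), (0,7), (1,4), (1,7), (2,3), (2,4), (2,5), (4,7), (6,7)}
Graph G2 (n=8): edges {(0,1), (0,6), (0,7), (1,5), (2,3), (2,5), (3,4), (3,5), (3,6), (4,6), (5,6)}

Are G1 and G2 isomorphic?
Yes, isomorphic

The graphs are isomorphic.
One valid mapping φ: V(G1) → V(G2): 0→5, 1→4, 2→0, 3→7, 4→6, 5→1, 6→2, 7→3

Verify φ preserves adjacency — for each edge of G1, its image is an edge of G2:
  (0,4) → (φ(0),φ(4)) = (5,6) ∈ E(G2) ✓
  (0,5) → (φ(0),φ(5)) = (1,5) ∈ E(G2) ✓
  (0,6) → (φ(0),φ(6)) = (2,5) ∈ E(G2) ✓
  (0,7) → (φ(0),φ(7)) = (3,5) ∈ E(G2) ✓
  (1,4) → (φ(1),φ(4)) = (4,6) ∈ E(G2) ✓
  (1,7) → (φ(1),φ(7)) = (3,4) ∈ E(G2) ✓
  (2,3) → (φ(2),φ(3)) = (0,7) ∈ E(G2) ✓
  (2,4) → (φ(2),φ(4)) = (0,6) ∈ E(G2) ✓
  (2,5) → (φ(2),φ(5)) = (0,1) ∈ E(G2) ✓
  (4,7) → (φ(4),φ(7)) = (3,6) ∈ E(G2) ✓
  (6,7) → (φ(6),φ(7)) = (2,3) ∈ E(G2) ✓
All 11 edges of G1 map to edges of G2, and |E(G1)| = |E(G2)| = 11, so φ is a bijection on edges as well as vertices. Hence G1 ≅ G2.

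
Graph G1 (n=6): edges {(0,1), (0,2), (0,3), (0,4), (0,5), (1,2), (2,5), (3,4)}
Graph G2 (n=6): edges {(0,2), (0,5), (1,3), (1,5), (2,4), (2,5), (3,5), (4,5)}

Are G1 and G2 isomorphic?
Yes, isomorphic

The graphs are isomorphic.
One valid mapping φ: V(G1) → V(G2): 0→5, 1→0, 2→2, 3→1, 4→3, 5→4

Verify φ preserves adjacency — for each edge of G1, its image is an edge of G2:
  (0,1) → (φ(0),φ(1)) = (0,5) ∈ E(G2) ✓
  (0,2) → (φ(0),φ(2)) = (2,5) ∈ E(G2) ✓
  (0,3) → (φ(0),φ(3)) = (1,5) ∈ E(G2) ✓
  (0,4) → (φ(0),φ(4)) = (3,5) ∈ E(G2) ✓
  (0,5) → (φ(0),φ(5)) = (4,5) ∈ E(G2) ✓
  (1,2) → (φ(1),φ(2)) = (0,2) ∈ E(G2) ✓
  (2,5) → (φ(2),φ(5)) = (2,4) ∈ E(G2) ✓
  (3,4) → (φ(3),φ(4)) = (1,3) ∈ E(G2) ✓
All 8 edges of G1 map to edges of G2, and |E(G1)| = |E(G2)| = 8, so φ is a bijection on edges as well as vertices. Hence G1 ≅ G2.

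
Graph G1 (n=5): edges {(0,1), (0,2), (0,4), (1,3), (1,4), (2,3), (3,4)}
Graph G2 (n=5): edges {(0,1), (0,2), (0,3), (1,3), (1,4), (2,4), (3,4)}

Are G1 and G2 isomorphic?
Yes, isomorphic

The graphs are isomorphic.
One valid mapping φ: V(G1) → V(G2): 0→0, 1→3, 2→2, 3→4, 4→1

Verify φ preserves adjacency — for each edge of G1, its image is an edge of G2:
  (0,1) → (φ(0),φ(1)) = (0,3) ∈ E(G2) ✓
  (0,2) → (φ(0),φ(2)) = (0,2) ∈ E(G2) ✓
  (0,4) → (φ(0),φ(4)) = (0,1) ∈ E(G2) ✓
  (1,3) → (φ(1),φ(3)) = (3,4) ∈ E(G2) ✓
  (1,4) → (φ(1),φ(4)) = (1,3) ∈ E(G2) ✓
  (2,3) → (φ(2),φ(3)) = (2,4) ∈ E(G2) ✓
  (3,4) → (φ(3),φ(4)) = (1,4) ∈ E(G2) ✓
All 7 edges of G1 map to edges of G2, and |E(G1)| = |E(G2)| = 7, so φ is a bijection on edges as well as vertices. Hence G1 ≅ G2.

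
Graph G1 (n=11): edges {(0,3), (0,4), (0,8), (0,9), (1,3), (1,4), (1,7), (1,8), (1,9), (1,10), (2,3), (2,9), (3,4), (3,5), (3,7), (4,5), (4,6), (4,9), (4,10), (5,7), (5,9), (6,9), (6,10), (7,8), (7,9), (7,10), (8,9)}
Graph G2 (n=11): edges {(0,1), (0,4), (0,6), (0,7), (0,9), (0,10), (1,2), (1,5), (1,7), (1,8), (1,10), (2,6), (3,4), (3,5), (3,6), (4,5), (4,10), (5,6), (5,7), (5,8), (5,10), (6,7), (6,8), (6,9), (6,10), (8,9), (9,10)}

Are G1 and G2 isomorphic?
Yes, isomorphic

The graphs are isomorphic.
One valid mapping φ: V(G1) → V(G2): 0→8, 1→10, 2→2, 3→1, 4→5, 5→7, 6→3, 7→0, 8→9, 9→6, 10→4

Verify φ preserves adjacency — for each edge of G1, its image is an edge of G2:
  (0,3) → (φ(0),φ(3)) = (1,8) ∈ E(G2) ✓
  (0,4) → (φ(0),φ(4)) = (5,8) ∈ E(G2) ✓
  (0,8) → (φ(0),φ(8)) = (8,9) ∈ E(G2) ✓
  (0,9) → (φ(0),φ(9)) = (6,8) ∈ E(G2) ✓
  (1,3) → (φ(1),φ(3)) = (1,10) ∈ E(G2) ✓
  (1,4) → (φ(1),φ(4)) = (5,10) ∈ E(G2) ✓
  (1,7) → (φ(1),φ(7)) = (0,10) ∈ E(G2) ✓
  (1,8) → (φ(1),φ(8)) = (9,10) ∈ E(G2) ✓
  (1,9) → (φ(1),φ(9)) = (6,10) ∈ E(G2) ✓
  (1,10) → (φ(1),φ(10)) = (4,10) ∈ E(G2) ✓
  (2,3) → (φ(2),φ(3)) = (1,2) ∈ E(G2) ✓
  (2,9) → (φ(2),φ(9)) = (2,6) ∈ E(G2) ✓
  (3,4) → (φ(3),φ(4)) = (1,5) ∈ E(G2) ✓
  (3,5) → (φ(3),φ(5)) = (1,7) ∈ E(G2) ✓
  (3,7) → (φ(3),φ(7)) = (0,1) ∈ E(G2) ✓
  (4,5) → (φ(4),φ(5)) = (5,7) ∈ E(G2) ✓
  (4,6) → (φ(4),φ(6)) = (3,5) ∈ E(G2) ✓
  (4,9) → (φ(4),φ(9)) = (5,6) ∈ E(G2) ✓
  (4,10) → (φ(4),φ(10)) = (4,5) ∈ E(G2) ✓
  (5,7) → (φ(5),φ(7)) = (0,7) ∈ E(G2) ✓
  (5,9) → (φ(5),φ(9)) = (6,7) ∈ E(G2) ✓
  (6,9) → (φ(6),φ(9)) = (3,6) ∈ E(G2) ✓
  (6,10) → (φ(6),φ(10)) = (3,4) ∈ E(G2) ✓
  (7,8) → (φ(7),φ(8)) = (0,9) ∈ E(G2) ✓
  (7,9) → (φ(7),φ(9)) = (0,6) ∈ E(G2) ✓
  (7,10) → (φ(7),φ(10)) = (0,4) ∈ E(G2) ✓
  (8,9) → (φ(8),φ(9)) = (6,9) ∈ E(G2) ✓
All 27 edges of G1 map to edges of G2, and |E(G1)| = |E(G2)| = 27, so φ is a bijection on edges as well as vertices. Hence G1 ≅ G2.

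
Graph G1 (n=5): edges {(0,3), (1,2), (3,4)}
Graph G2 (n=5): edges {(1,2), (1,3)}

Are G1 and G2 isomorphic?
No, not isomorphic

The graphs are NOT isomorphic.

Degrees in G1: deg(0)=1, deg(1)=1, deg(2)=1, deg(3)=2, deg(4)=1.
Sorted degree sequence of G1: [2, 1, 1, 1, 1].
Degrees in G2: deg(0)=0, deg(1)=2, deg(2)=1, deg(3)=1, deg(4)=0.
Sorted degree sequence of G2: [2, 1, 1, 0, 0].
The (sorted) degree sequence is an isomorphism invariant, so since G1 and G2 have different degree sequences they cannot be isomorphic.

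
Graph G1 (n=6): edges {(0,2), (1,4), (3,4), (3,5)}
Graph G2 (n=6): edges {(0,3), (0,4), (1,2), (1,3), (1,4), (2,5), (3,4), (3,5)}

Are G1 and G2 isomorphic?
No, not isomorphic

The graphs are NOT isomorphic.

Degrees in G1: deg(0)=1, deg(1)=1, deg(2)=1, deg(3)=2, deg(4)=2, deg(5)=1.
Sorted degree sequence of G1: [2, 2, 1, 1, 1, 1].
Degrees in G2: deg(0)=2, deg(1)=3, deg(2)=2, deg(3)=4, deg(4)=3, deg(5)=2.
Sorted degree sequence of G2: [4, 3, 3, 2, 2, 2].
The (sorted) degree sequence is an isomorphism invariant, so since G1 and G2 have different degree sequences they cannot be isomorphic.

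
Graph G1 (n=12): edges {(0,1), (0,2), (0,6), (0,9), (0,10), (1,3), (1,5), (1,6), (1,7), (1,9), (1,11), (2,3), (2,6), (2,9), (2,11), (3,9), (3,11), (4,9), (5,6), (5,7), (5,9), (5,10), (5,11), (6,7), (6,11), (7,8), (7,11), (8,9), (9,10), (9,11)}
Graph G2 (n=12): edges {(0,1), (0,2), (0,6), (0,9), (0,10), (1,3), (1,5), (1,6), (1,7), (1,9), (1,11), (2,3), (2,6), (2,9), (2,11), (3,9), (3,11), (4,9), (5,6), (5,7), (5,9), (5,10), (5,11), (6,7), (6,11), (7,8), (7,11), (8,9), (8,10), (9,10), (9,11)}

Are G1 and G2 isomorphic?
No, not isomorphic

The graphs are NOT isomorphic.

Counting edges: G1 has 30 edge(s); G2 has 31 edge(s).
Edge count is an isomorphism invariant (a bijection on vertices induces a bijection on edges), so differing edge counts rule out isomorphism.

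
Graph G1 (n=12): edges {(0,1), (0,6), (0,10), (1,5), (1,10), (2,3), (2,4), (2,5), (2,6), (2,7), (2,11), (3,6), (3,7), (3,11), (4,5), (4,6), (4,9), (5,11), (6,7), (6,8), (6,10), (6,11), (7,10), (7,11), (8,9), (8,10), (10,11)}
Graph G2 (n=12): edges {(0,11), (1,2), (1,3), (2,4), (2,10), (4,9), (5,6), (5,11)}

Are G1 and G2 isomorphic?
No, not isomorphic

The graphs are NOT isomorphic.

Connected components of G1: 1 component(s) with vertex sets [[0, 1, 2, 3, 4, 5, 6, 7, 8, 9, 10, 11]], sizes [12].
Connected components of G2: 4 component(s) with vertex sets [[7], [8], [0, 5, 6, 11], [1, 2, 3, 4, 9, 10]], sizes [1, 1, 4, 6].
The number of connected components (and the multiset of component sizes) is an isomorphism invariant — an isomorphism maps each component of G1 bijectively onto a component of G2. Since G1 has 1 component(s) and G2 has 4, they cannot be isomorphic.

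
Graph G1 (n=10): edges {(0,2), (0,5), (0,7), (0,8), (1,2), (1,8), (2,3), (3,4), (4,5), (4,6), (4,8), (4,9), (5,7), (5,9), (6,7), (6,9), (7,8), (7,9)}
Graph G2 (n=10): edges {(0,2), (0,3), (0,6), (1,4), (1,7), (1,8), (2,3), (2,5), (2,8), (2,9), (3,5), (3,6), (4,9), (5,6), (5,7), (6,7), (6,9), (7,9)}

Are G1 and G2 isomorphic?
Yes, isomorphic

The graphs are isomorphic.
One valid mapping φ: V(G1) → V(G2): 0→7, 1→4, 2→1, 3→8, 4→2, 5→5, 6→0, 7→6, 8→9, 9→3

Verify φ preserves adjacency — for each edge of G1, its image is an edge of G2:
  (0,2) → (φ(0),φ(2)) = (1,7) ∈ E(G2) ✓
  (0,5) → (φ(0),φ(5)) = (5,7) ∈ E(G2) ✓
  (0,7) → (φ(0),φ(7)) = (6,7) ∈ E(G2) ✓
  (0,8) → (φ(0),φ(8)) = (7,9) ∈ E(G2) ✓
  (1,2) → (φ(1),φ(2)) = (1,4) ∈ E(G2) ✓
  (1,8) → (φ(1),φ(8)) = (4,9) ∈ E(G2) ✓
  (2,3) → (φ(2),φ(3)) = (1,8) ∈ E(G2) ✓
  (3,4) → (φ(3),φ(4)) = (2,8) ∈ E(G2) ✓
  (4,5) → (φ(4),φ(5)) = (2,5) ∈ E(G2) ✓
  (4,6) → (φ(4),φ(6)) = (0,2) ∈ E(G2) ✓
  (4,8) → (φ(4),φ(8)) = (2,9) ∈ E(G2) ✓
  (4,9) → (φ(4),φ(9)) = (2,3) ∈ E(G2) ✓
  (5,7) → (φ(5),φ(7)) = (5,6) ∈ E(G2) ✓
  (5,9) → (φ(5),φ(9)) = (3,5) ∈ E(G2) ✓
  (6,7) → (φ(6),φ(7)) = (0,6) ∈ E(G2) ✓
  (6,9) → (φ(6),φ(9)) = (0,3) ∈ E(G2) ✓
  (7,8) → (φ(7),φ(8)) = (6,9) ∈ E(G2) ✓
  (7,9) → (φ(7),φ(9)) = (3,6) ∈ E(G2) ✓
All 18 edges of G1 map to edges of G2, and |E(G1)| = |E(G2)| = 18, so φ is a bijection on edges as well as vertices. Hence G1 ≅ G2.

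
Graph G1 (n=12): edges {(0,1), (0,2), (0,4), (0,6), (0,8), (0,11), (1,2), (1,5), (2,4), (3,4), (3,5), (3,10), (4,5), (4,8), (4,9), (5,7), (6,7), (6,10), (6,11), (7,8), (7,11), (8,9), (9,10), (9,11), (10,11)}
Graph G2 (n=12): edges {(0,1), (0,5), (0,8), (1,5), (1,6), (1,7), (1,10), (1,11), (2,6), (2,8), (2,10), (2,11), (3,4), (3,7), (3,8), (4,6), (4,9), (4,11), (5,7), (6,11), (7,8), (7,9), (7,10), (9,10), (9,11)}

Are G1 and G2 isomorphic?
Yes, isomorphic

The graphs are isomorphic.
One valid mapping φ: V(G1) → V(G2): 0→1, 1→0, 2→5, 3→3, 4→7, 5→8, 6→6, 7→2, 8→10, 9→9, 10→4, 11→11

Verify φ preserves adjacency — for each edge of G1, its image is an edge of G2:
  (0,1) → (φ(0),φ(1)) = (0,1) ∈ E(G2) ✓
  (0,2) → (φ(0),φ(2)) = (1,5) ∈ E(G2) ✓
  (0,4) → (φ(0),φ(4)) = (1,7) ∈ E(G2) ✓
  (0,6) → (φ(0),φ(6)) = (1,6) ∈ E(G2) ✓
  (0,8) → (φ(0),φ(8)) = (1,10) ∈ E(G2) ✓
  (0,11) → (φ(0),φ(11)) = (1,11) ∈ E(G2) ✓
  (1,2) → (φ(1),φ(2)) = (0,5) ∈ E(G2) ✓
  (1,5) → (φ(1),φ(5)) = (0,8) ∈ E(G2) ✓
  (2,4) → (φ(2),φ(4)) = (5,7) ∈ E(G2) ✓
  (3,4) → (φ(3),φ(4)) = (3,7) ∈ E(G2) ✓
  (3,5) → (φ(3),φ(5)) = (3,8) ∈ E(G2) ✓
  (3,10) → (φ(3),φ(10)) = (3,4) ∈ E(G2) ✓
  (4,5) → (φ(4),φ(5)) = (7,8) ∈ E(G2) ✓
  (4,8) → (φ(4),φ(8)) = (7,10) ∈ E(G2) ✓
  (4,9) → (φ(4),φ(9)) = (7,9) ∈ E(G2) ✓
  (5,7) → (φ(5),φ(7)) = (2,8) ∈ E(G2) ✓
  (6,7) → (φ(6),φ(7)) = (2,6) ∈ E(G2) ✓
  (6,10) → (φ(6),φ(10)) = (4,6) ∈ E(G2) ✓
  (6,11) → (φ(6),φ(11)) = (6,11) ∈ E(G2) ✓
  (7,8) → (φ(7),φ(8)) = (2,10) ∈ E(G2) ✓
  (7,11) → (φ(7),φ(11)) = (2,11) ∈ E(G2) ✓
  (8,9) → (φ(8),φ(9)) = (9,10) ∈ E(G2) ✓
  (9,10) → (φ(9),φ(10)) = (4,9) ∈ E(G2) ✓
  (9,11) → (φ(9),φ(11)) = (9,11) ∈ E(G2) ✓
  (10,11) → (φ(10),φ(11)) = (4,11) ∈ E(G2) ✓
All 25 edges of G1 map to edges of G2, and |E(G1)| = |E(G2)| = 25, so φ is a bijection on edges as well as vertices. Hence G1 ≅ G2.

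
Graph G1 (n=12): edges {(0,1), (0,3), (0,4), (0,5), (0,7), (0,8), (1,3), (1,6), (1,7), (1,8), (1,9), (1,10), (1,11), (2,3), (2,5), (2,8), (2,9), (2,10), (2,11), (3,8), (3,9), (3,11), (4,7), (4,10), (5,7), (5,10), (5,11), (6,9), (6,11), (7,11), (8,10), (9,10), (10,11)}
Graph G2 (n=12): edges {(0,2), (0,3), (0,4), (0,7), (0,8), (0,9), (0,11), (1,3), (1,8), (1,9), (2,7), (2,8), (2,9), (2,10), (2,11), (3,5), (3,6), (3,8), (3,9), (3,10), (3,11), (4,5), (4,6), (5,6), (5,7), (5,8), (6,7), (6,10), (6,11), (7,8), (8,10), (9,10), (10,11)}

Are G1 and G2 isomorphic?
Yes, isomorphic

The graphs are isomorphic.
One valid mapping φ: V(G1) → V(G2): 0→6, 1→3, 2→2, 3→10, 4→4, 5→7, 6→1, 7→5, 8→11, 9→9, 10→0, 11→8

Verify φ preserves adjacency — for each edge of G1, its image is an edge of G2:
  (0,1) → (φ(0),φ(1)) = (3,6) ∈ E(G2) ✓
  (0,3) → (φ(0),φ(3)) = (6,10) ∈ E(G2) ✓
  (0,4) → (φ(0),φ(4)) = (4,6) ∈ E(G2) ✓
  (0,5) → (φ(0),φ(5)) = (6,7) ∈ E(G2) ✓
  (0,7) → (φ(0),φ(7)) = (5,6) ∈ E(G2) ✓
  (0,8) → (φ(0),φ(8)) = (6,11) ∈ E(G2) ✓
  (1,3) → (φ(1),φ(3)) = (3,10) ∈ E(G2) ✓
  (1,6) → (φ(1),φ(6)) = (1,3) ∈ E(G2) ✓
  (1,7) → (φ(1),φ(7)) = (3,5) ∈ E(G2) ✓
  (1,8) → (φ(1),φ(8)) = (3,11) ∈ E(G2) ✓
  (1,9) → (φ(1),φ(9)) = (3,9) ∈ E(G2) ✓
  (1,10) → (φ(1),φ(10)) = (0,3) ∈ E(G2) ✓
  (1,11) → (φ(1),φ(11)) = (3,8) ∈ E(G2) ✓
  (2,3) → (φ(2),φ(3)) = (2,10) ∈ E(G2) ✓
  (2,5) → (φ(2),φ(5)) = (2,7) ∈ E(G2) ✓
  (2,8) → (φ(2),φ(8)) = (2,11) ∈ E(G2) ✓
  (2,9) → (φ(2),φ(9)) = (2,9) ∈ E(G2) ✓
  (2,10) → (φ(2),φ(10)) = (0,2) ∈ E(G2) ✓
  (2,11) → (φ(2),φ(11)) = (2,8) ∈ E(G2) ✓
  (3,8) → (φ(3),φ(8)) = (10,11) ∈ E(G2) ✓
  (3,9) → (φ(3),φ(9)) = (9,10) ∈ E(G2) ✓
  (3,11) → (φ(3),φ(11)) = (8,10) ∈ E(G2) ✓
  (4,7) → (φ(4),φ(7)) = (4,5) ∈ E(G2) ✓
  (4,10) → (φ(4),φ(10)) = (0,4) ∈ E(G2) ✓
  (5,7) → (φ(5),φ(7)) = (5,7) ∈ E(G2) ✓
  (5,10) → (φ(5),φ(10)) = (0,7) ∈ E(G2) ✓
  (5,11) → (φ(5),φ(11)) = (7,8) ∈ E(G2) ✓
  (6,9) → (φ(6),φ(9)) = (1,9) ∈ E(G2) ✓
  (6,11) → (φ(6),φ(11)) = (1,8) ∈ E(G2) ✓
  (7,11) → (φ(7),φ(11)) = (5,8) ∈ E(G2) ✓
  (8,10) → (φ(8),φ(10)) = (0,11) ∈ E(G2) ✓
  (9,10) → (φ(9),φ(10)) = (0,9) ∈ E(G2) ✓
  (10,11) → (φ(10),φ(11)) = (0,8) ∈ E(G2) ✓
All 33 edges of G1 map to edges of G2, and |E(G1)| = |E(G2)| = 33, so φ is a bijection on edges as well as vertices. Hence G1 ≅ G2.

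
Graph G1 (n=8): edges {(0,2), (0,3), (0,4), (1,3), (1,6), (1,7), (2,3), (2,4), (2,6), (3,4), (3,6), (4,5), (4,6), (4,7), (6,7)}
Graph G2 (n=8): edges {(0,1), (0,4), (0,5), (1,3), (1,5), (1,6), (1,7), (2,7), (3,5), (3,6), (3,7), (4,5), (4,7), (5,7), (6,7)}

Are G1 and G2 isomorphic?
Yes, isomorphic

The graphs are isomorphic.
One valid mapping φ: V(G1) → V(G2): 0→6, 1→0, 2→3, 3→1, 4→7, 5→2, 6→5, 7→4

Verify φ preserves adjacency — for each edge of G1, its image is an edge of G2:
  (0,2) → (φ(0),φ(2)) = (3,6) ∈ E(G2) ✓
  (0,3) → (φ(0),φ(3)) = (1,6) ∈ E(G2) ✓
  (0,4) → (φ(0),φ(4)) = (6,7) ∈ E(G2) ✓
  (1,3) → (φ(1),φ(3)) = (0,1) ∈ E(G2) ✓
  (1,6) → (φ(1),φ(6)) = (0,5) ∈ E(G2) ✓
  (1,7) → (φ(1),φ(7)) = (0,4) ∈ E(G2) ✓
  (2,3) → (φ(2),φ(3)) = (1,3) ∈ E(G2) ✓
  (2,4) → (φ(2),φ(4)) = (3,7) ∈ E(G2) ✓
  (2,6) → (φ(2),φ(6)) = (3,5) ∈ E(G2) ✓
  (3,4) → (φ(3),φ(4)) = (1,7) ∈ E(G2) ✓
  (3,6) → (φ(3),φ(6)) = (1,5) ∈ E(G2) ✓
  (4,5) → (φ(4),φ(5)) = (2,7) ∈ E(G2) ✓
  (4,6) → (φ(4),φ(6)) = (5,7) ∈ E(G2) ✓
  (4,7) → (φ(4),φ(7)) = (4,7) ∈ E(G2) ✓
  (6,7) → (φ(6),φ(7)) = (4,5) ∈ E(G2) ✓
All 15 edges of G1 map to edges of G2, and |E(G1)| = |E(G2)| = 15, so φ is a bijection on edges as well as vertices. Hence G1 ≅ G2.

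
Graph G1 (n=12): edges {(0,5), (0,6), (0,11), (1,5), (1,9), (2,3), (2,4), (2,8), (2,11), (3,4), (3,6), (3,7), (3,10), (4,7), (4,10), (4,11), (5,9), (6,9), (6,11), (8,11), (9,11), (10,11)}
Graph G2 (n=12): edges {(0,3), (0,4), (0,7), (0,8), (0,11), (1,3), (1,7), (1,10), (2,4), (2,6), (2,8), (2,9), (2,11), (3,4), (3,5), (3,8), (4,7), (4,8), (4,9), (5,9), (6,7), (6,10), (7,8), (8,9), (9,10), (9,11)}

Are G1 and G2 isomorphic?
No, not isomorphic

The graphs are NOT isomorphic.

Counting triangles (3-cliques): G1 has 9, G2 has 12.
Triangle count is an isomorphism invariant, so differing triangle counts rule out isomorphism.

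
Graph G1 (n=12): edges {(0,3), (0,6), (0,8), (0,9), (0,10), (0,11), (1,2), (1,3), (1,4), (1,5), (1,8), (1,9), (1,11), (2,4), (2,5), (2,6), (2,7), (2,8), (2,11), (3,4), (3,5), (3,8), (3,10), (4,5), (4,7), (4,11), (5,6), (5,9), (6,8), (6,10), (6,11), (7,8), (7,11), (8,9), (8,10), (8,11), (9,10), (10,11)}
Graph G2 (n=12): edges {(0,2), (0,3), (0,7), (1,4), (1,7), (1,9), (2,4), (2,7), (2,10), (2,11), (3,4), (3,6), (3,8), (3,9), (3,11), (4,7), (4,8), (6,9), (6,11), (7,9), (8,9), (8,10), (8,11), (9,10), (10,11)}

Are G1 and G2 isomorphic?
No, not isomorphic

The graphs are NOT isomorphic.

Connected components of G1: 1 component(s) with vertex sets [[0, 1, 2, 3, 4, 5, 6, 7, 8, 9, 10, 11]], sizes [12].
Connected components of G2: 2 component(s) with vertex sets [[5], [0, 1, 2, 3, 4, 6, 7, 8, 9, 10, 11]], sizes [1, 11].
The number of connected components (and the multiset of component sizes) is an isomorphism invariant — an isomorphism maps each component of G1 bijectively onto a component of G2. Since G1 has 1 component(s) and G2 has 2, they cannot be isomorphic.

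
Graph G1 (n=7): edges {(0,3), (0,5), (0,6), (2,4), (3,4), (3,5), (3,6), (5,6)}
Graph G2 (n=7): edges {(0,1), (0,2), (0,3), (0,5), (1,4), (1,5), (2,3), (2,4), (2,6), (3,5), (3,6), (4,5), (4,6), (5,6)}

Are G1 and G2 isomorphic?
No, not isomorphic

The graphs are NOT isomorphic.

Counting triangles (3-cliques): G1 has 4, G2 has 8.
Triangle count is an isomorphism invariant, so differing triangle counts rule out isomorphism.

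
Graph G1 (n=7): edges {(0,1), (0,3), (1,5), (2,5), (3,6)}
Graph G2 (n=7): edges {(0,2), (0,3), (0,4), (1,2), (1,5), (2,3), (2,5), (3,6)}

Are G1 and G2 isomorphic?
No, not isomorphic

The graphs are NOT isomorphic.

Connected components of G1: 2 component(s) with vertex sets [[4], [0, 1, 2, 3, 5, 6]], sizes [1, 6].
Connected components of G2: 1 component(s) with vertex sets [[0, 1, 2, 3, 4, 5, 6]], sizes [7].
The number of connected components (and the multiset of component sizes) is an isomorphism invariant — an isomorphism maps each component of G1 bijectively onto a component of G2. Since G1 has 2 component(s) and G2 has 1, they cannot be isomorphic.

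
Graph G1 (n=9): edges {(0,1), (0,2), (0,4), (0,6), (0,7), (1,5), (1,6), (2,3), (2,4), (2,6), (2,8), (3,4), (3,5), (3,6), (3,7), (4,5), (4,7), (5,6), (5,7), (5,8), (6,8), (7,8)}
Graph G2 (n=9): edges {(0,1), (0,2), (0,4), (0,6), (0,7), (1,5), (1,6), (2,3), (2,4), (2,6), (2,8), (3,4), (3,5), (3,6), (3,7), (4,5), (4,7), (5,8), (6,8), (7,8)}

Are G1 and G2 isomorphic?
No, not isomorphic

The graphs are NOT isomorphic.

Counting edges: G1 has 22 edge(s); G2 has 20 edge(s).
Edge count is an isomorphism invariant (a bijection on vertices induces a bijection on edges), so differing edge counts rule out isomorphism.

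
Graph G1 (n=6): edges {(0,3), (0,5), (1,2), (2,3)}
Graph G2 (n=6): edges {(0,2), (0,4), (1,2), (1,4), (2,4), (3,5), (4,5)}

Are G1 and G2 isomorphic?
No, not isomorphic

The graphs are NOT isomorphic.

Counting triangles (3-cliques): G1 has 0, G2 has 2.
Triangle count is an isomorphism invariant, so differing triangle counts rule out isomorphism.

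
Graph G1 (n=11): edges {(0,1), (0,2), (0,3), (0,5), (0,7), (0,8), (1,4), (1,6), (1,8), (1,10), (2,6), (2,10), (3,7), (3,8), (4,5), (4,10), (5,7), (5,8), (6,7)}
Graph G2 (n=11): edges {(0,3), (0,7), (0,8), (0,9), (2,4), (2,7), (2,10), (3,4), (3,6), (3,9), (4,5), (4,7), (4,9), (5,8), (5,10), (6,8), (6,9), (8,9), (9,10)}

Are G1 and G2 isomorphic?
Yes, isomorphic

The graphs are isomorphic.
One valid mapping φ: V(G1) → V(G2): 0→9, 1→4, 2→10, 3→6, 4→7, 5→0, 6→5, 7→8, 8→3, 9→1, 10→2

Verify φ preserves adjacency — for each edge of G1, its image is an edge of G2:
  (0,1) → (φ(0),φ(1)) = (4,9) ∈ E(G2) ✓
  (0,2) → (φ(0),φ(2)) = (9,10) ∈ E(G2) ✓
  (0,3) → (φ(0),φ(3)) = (6,9) ∈ E(G2) ✓
  (0,5) → (φ(0),φ(5)) = (0,9) ∈ E(G2) ✓
  (0,7) → (φ(0),φ(7)) = (8,9) ∈ E(G2) ✓
  (0,8) → (φ(0),φ(8)) = (3,9) ∈ E(G2) ✓
  (1,4) → (φ(1),φ(4)) = (4,7) ∈ E(G2) ✓
  (1,6) → (φ(1),φ(6)) = (4,5) ∈ E(G2) ✓
  (1,8) → (φ(1),φ(8)) = (3,4) ∈ E(G2) ✓
  (1,10) → (φ(1),φ(10)) = (2,4) ∈ E(G2) ✓
  (2,6) → (φ(2),φ(6)) = (5,10) ∈ E(G2) ✓
  (2,10) → (φ(2),φ(10)) = (2,10) ∈ E(G2) ✓
  (3,7) → (φ(3),φ(7)) = (6,8) ∈ E(G2) ✓
  (3,8) → (φ(3),φ(8)) = (3,6) ∈ E(G2) ✓
  (4,5) → (φ(4),φ(5)) = (0,7) ∈ E(G2) ✓
  (4,10) → (φ(4),φ(10)) = (2,7) ∈ E(G2) ✓
  (5,7) → (φ(5),φ(7)) = (0,8) ∈ E(G2) ✓
  (5,8) → (φ(5),φ(8)) = (0,3) ∈ E(G2) ✓
  (6,7) → (φ(6),φ(7)) = (5,8) ∈ E(G2) ✓
All 19 edges of G1 map to edges of G2, and |E(G1)| = |E(G2)| = 19, so φ is a bijection on edges as well as vertices. Hence G1 ≅ G2.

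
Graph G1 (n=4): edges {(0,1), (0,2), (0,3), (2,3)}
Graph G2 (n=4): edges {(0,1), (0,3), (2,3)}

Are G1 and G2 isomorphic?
No, not isomorphic

The graphs are NOT isomorphic.

Degrees in G1: deg(0)=3, deg(1)=1, deg(2)=2, deg(3)=2.
Sorted degree sequence of G1: [3, 2, 2, 1].
Degrees in G2: deg(0)=2, deg(1)=1, deg(2)=1, deg(3)=2.
Sorted degree sequence of G2: [2, 2, 1, 1].
The (sorted) degree sequence is an isomorphism invariant, so since G1 and G2 have different degree sequences they cannot be isomorphic.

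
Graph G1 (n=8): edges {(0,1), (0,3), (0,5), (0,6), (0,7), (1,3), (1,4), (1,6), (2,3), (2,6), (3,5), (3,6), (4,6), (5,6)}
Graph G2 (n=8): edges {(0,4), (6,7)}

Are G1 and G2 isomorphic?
No, not isomorphic

The graphs are NOT isomorphic.

Connected components of G1: 1 component(s) with vertex sets [[0, 1, 2, 3, 4, 5, 6, 7]], sizes [8].
Connected components of G2: 6 component(s) with vertex sets [[1], [2], [3], [5], [0, 4], [6, 7]], sizes [1, 1, 1, 1, 2, 2].
The number of connected components (and the multiset of component sizes) is an isomorphism invariant — an isomorphism maps each component of G1 bijectively onto a component of G2. Since G1 has 1 component(s) and G2 has 6, they cannot be isomorphic.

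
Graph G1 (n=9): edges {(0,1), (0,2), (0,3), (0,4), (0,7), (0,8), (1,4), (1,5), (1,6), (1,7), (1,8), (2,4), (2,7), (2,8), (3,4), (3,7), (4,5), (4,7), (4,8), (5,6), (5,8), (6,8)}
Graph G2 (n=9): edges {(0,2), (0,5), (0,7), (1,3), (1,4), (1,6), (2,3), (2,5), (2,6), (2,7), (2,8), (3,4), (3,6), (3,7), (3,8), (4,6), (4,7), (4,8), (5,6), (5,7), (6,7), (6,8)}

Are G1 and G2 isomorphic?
Yes, isomorphic

The graphs are isomorphic.
One valid mapping φ: V(G1) → V(G2): 0→3, 1→7, 2→8, 3→1, 4→6, 5→5, 6→0, 7→4, 8→2

Verify φ preserves adjacency — for each edge of G1, its image is an edge of G2:
  (0,1) → (φ(0),φ(1)) = (3,7) ∈ E(G2) ✓
  (0,2) → (φ(0),φ(2)) = (3,8) ∈ E(G2) ✓
  (0,3) → (φ(0),φ(3)) = (1,3) ∈ E(G2) ✓
  (0,4) → (φ(0),φ(4)) = (3,6) ∈ E(G2) ✓
  (0,7) → (φ(0),φ(7)) = (3,4) ∈ E(G2) ✓
  (0,8) → (φ(0),φ(8)) = (2,3) ∈ E(G2) ✓
  (1,4) → (φ(1),φ(4)) = (6,7) ∈ E(G2) ✓
  (1,5) → (φ(1),φ(5)) = (5,7) ∈ E(G2) ✓
  (1,6) → (φ(1),φ(6)) = (0,7) ∈ E(G2) ✓
  (1,7) → (φ(1),φ(7)) = (4,7) ∈ E(G2) ✓
  (1,8) → (φ(1),φ(8)) = (2,7) ∈ E(G2) ✓
  (2,4) → (φ(2),φ(4)) = (6,8) ∈ E(G2) ✓
  (2,7) → (φ(2),φ(7)) = (4,8) ∈ E(G2) ✓
  (2,8) → (φ(2),φ(8)) = (2,8) ∈ E(G2) ✓
  (3,4) → (φ(3),φ(4)) = (1,6) ∈ E(G2) ✓
  (3,7) → (φ(3),φ(7)) = (1,4) ∈ E(G2) ✓
  (4,5) → (φ(4),φ(5)) = (5,6) ∈ E(G2) ✓
  (4,7) → (φ(4),φ(7)) = (4,6) ∈ E(G2) ✓
  (4,8) → (φ(4),φ(8)) = (2,6) ∈ E(G2) ✓
  (5,6) → (φ(5),φ(6)) = (0,5) ∈ E(G2) ✓
  (5,8) → (φ(5),φ(8)) = (2,5) ∈ E(G2) ✓
  (6,8) → (φ(6),φ(8)) = (0,2) ∈ E(G2) ✓
All 22 edges of G1 map to edges of G2, and |E(G1)| = |E(G2)| = 22, so φ is a bijection on edges as well as vertices. Hence G1 ≅ G2.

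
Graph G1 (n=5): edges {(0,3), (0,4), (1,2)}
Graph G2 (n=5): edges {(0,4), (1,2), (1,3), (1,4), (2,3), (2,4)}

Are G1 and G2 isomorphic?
No, not isomorphic

The graphs are NOT isomorphic.

Degrees in G1: deg(0)=2, deg(1)=1, deg(2)=1, deg(3)=1, deg(4)=1.
Sorted degree sequence of G1: [2, 1, 1, 1, 1].
Degrees in G2: deg(0)=1, deg(1)=3, deg(2)=3, deg(3)=2, deg(4)=3.
Sorted degree sequence of G2: [3, 3, 3, 2, 1].
The (sorted) degree sequence is an isomorphism invariant, so since G1 and G2 have different degree sequences they cannot be isomorphic.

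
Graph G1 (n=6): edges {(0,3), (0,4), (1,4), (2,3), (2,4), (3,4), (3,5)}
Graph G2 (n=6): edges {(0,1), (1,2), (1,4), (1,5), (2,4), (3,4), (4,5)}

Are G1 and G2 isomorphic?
Yes, isomorphic

The graphs are isomorphic.
One valid mapping φ: V(G1) → V(G2): 0→2, 1→0, 2→5, 3→4, 4→1, 5→3

Verify φ preserves adjacency — for each edge of G1, its image is an edge of G2:
  (0,3) → (φ(0),φ(3)) = (2,4) ∈ E(G2) ✓
  (0,4) → (φ(0),φ(4)) = (1,2) ∈ E(G2) ✓
  (1,4) → (φ(1),φ(4)) = (0,1) ∈ E(G2) ✓
  (2,3) → (φ(2),φ(3)) = (4,5) ∈ E(G2) ✓
  (2,4) → (φ(2),φ(4)) = (1,5) ∈ E(G2) ✓
  (3,4) → (φ(3),φ(4)) = (1,4) ∈ E(G2) ✓
  (3,5) → (φ(3),φ(5)) = (3,4) ∈ E(G2) ✓
All 7 edges of G1 map to edges of G2, and |E(G1)| = |E(G2)| = 7, so φ is a bijection on edges as well as vertices. Hence G1 ≅ G2.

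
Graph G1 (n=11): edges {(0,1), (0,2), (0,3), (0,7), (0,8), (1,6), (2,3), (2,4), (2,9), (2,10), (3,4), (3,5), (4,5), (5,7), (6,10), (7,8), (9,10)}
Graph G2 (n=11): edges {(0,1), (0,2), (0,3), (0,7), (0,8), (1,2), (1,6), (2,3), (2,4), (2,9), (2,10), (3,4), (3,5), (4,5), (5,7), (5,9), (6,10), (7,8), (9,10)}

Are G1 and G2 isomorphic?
No, not isomorphic

The graphs are NOT isomorphic.

Counting edges: G1 has 17 edge(s); G2 has 19 edge(s).
Edge count is an isomorphism invariant (a bijection on vertices induces a bijection on edges), so differing edge counts rule out isomorphism.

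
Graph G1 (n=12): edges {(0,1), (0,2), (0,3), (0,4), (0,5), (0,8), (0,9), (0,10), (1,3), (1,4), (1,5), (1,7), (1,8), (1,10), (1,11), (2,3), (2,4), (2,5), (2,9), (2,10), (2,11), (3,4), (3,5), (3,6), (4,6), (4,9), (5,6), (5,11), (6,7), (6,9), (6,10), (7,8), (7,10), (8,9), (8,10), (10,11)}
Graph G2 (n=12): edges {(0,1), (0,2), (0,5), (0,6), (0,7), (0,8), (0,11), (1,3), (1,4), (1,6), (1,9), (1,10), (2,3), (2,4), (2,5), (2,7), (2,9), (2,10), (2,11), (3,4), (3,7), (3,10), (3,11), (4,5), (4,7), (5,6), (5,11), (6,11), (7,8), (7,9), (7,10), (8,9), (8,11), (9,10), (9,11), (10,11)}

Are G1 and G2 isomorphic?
Yes, isomorphic

The graphs are isomorphic.
One valid mapping φ: V(G1) → V(G2): 0→2, 1→11, 2→7, 3→10, 4→3, 5→9, 6→1, 7→6, 8→5, 9→4, 10→0, 11→8

Verify φ preserves adjacency — for each edge of G1, its image is an edge of G2:
  (0,1) → (φ(0),φ(1)) = (2,11) ∈ E(G2) ✓
  (0,2) → (φ(0),φ(2)) = (2,7) ∈ E(G2) ✓
  (0,3) → (φ(0),φ(3)) = (2,10) ∈ E(G2) ✓
  (0,4) → (φ(0),φ(4)) = (2,3) ∈ E(G2) ✓
  (0,5) → (φ(0),φ(5)) = (2,9) ∈ E(G2) ✓
  (0,8) → (φ(0),φ(8)) = (2,5) ∈ E(G2) ✓
  (0,9) → (φ(0),φ(9)) = (2,4) ∈ E(G2) ✓
  (0,10) → (φ(0),φ(10)) = (0,2) ∈ E(G2) ✓
  (1,3) → (φ(1),φ(3)) = (10,11) ∈ E(G2) ✓
  (1,4) → (φ(1),φ(4)) = (3,11) ∈ E(G2) ✓
  (1,5) → (φ(1),φ(5)) = (9,11) ∈ E(G2) ✓
  (1,7) → (φ(1),φ(7)) = (6,11) ∈ E(G2) ✓
  (1,8) → (φ(1),φ(8)) = (5,11) ∈ E(G2) ✓
  (1,10) → (φ(1),φ(10)) = (0,11) ∈ E(G2) ✓
  (1,11) → (φ(1),φ(11)) = (8,11) ∈ E(G2) ✓
  (2,3) → (φ(2),φ(3)) = (7,10) ∈ E(G2) ✓
  (2,4) → (φ(2),φ(4)) = (3,7) ∈ E(G2) ✓
  (2,5) → (φ(2),φ(5)) = (7,9) ∈ E(G2) ✓
  (2,9) → (φ(2),φ(9)) = (4,7) ∈ E(G2) ✓
  (2,10) → (φ(2),φ(10)) = (0,7) ∈ E(G2) ✓
  (2,11) → (φ(2),φ(11)) = (7,8) ∈ E(G2) ✓
  (3,4) → (φ(3),φ(4)) = (3,10) ∈ E(G2) ✓
  (3,5) → (φ(3),φ(5)) = (9,10) ∈ E(G2) ✓
  (3,6) → (φ(3),φ(6)) = (1,10) ∈ E(G2) ✓
  (4,6) → (φ(4),φ(6)) = (1,3) ∈ E(G2) ✓
  (4,9) → (φ(4),φ(9)) = (3,4) ∈ E(G2) ✓
  (5,6) → (φ(5),φ(6)) = (1,9) ∈ E(G2) ✓
  (5,11) → (φ(5),φ(11)) = (8,9) ∈ E(G2) ✓
  (6,7) → (φ(6),φ(7)) = (1,6) ∈ E(G2) ✓
  (6,9) → (φ(6),φ(9)) = (1,4) ∈ E(G2) ✓
  (6,10) → (φ(6),φ(10)) = (0,1) ∈ E(G2) ✓
  (7,8) → (φ(7),φ(8)) = (5,6) ∈ E(G2) ✓
  (7,10) → (φ(7),φ(10)) = (0,6) ∈ E(G2) ✓
  (8,9) → (φ(8),φ(9)) = (4,5) ∈ E(G2) ✓
  (8,10) → (φ(8),φ(10)) = (0,5) ∈ E(G2) ✓
  (10,11) → (φ(10),φ(11)) = (0,8) ∈ E(G2) ✓
All 36 edges of G1 map to edges of G2, and |E(G1)| = |E(G2)| = 36, so φ is a bijection on edges as well as vertices. Hence G1 ≅ G2.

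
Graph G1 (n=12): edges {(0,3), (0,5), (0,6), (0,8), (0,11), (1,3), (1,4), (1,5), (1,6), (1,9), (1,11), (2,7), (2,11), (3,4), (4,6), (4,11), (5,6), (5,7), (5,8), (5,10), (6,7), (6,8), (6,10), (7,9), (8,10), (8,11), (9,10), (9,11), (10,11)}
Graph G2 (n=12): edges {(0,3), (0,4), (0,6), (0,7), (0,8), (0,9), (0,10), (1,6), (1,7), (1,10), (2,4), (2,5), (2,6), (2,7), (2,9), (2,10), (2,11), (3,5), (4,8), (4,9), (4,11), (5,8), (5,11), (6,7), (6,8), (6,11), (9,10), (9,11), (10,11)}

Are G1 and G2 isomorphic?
Yes, isomorphic

The graphs are isomorphic.
One valid mapping φ: V(G1) → V(G2): 0→10, 1→6, 2→3, 3→1, 4→7, 5→11, 6→2, 7→5, 8→9, 9→8, 10→4, 11→0

Verify φ preserves adjacency — for each edge of G1, its image is an edge of G2:
  (0,3) → (φ(0),φ(3)) = (1,10) ∈ E(G2) ✓
  (0,5) → (φ(0),φ(5)) = (10,11) ∈ E(G2) ✓
  (0,6) → (φ(0),φ(6)) = (2,10) ∈ E(G2) ✓
  (0,8) → (φ(0),φ(8)) = (9,10) ∈ E(G2) ✓
  (0,11) → (φ(0),φ(11)) = (0,10) ∈ E(G2) ✓
  (1,3) → (φ(1),φ(3)) = (1,6) ∈ E(G2) ✓
  (1,4) → (φ(1),φ(4)) = (6,7) ∈ E(G2) ✓
  (1,5) → (φ(1),φ(5)) = (6,11) ∈ E(G2) ✓
  (1,6) → (φ(1),φ(6)) = (2,6) ∈ E(G2) ✓
  (1,9) → (φ(1),φ(9)) = (6,8) ∈ E(G2) ✓
  (1,11) → (φ(1),φ(11)) = (0,6) ∈ E(G2) ✓
  (2,7) → (φ(2),φ(7)) = (3,5) ∈ E(G2) ✓
  (2,11) → (φ(2),φ(11)) = (0,3) ∈ E(G2) ✓
  (3,4) → (φ(3),φ(4)) = (1,7) ∈ E(G2) ✓
  (4,6) → (φ(4),φ(6)) = (2,7) ∈ E(G2) ✓
  (4,11) → (φ(4),φ(11)) = (0,7) ∈ E(G2) ✓
  (5,6) → (φ(5),φ(6)) = (2,11) ∈ E(G2) ✓
  (5,7) → (φ(5),φ(7)) = (5,11) ∈ E(G2) ✓
  (5,8) → (φ(5),φ(8)) = (9,11) ∈ E(G2) ✓
  (5,10) → (φ(5),φ(10)) = (4,11) ∈ E(G2) ✓
  (6,7) → (φ(6),φ(7)) = (2,5) ∈ E(G2) ✓
  (6,8) → (φ(6),φ(8)) = (2,9) ∈ E(G2) ✓
  (6,10) → (φ(6),φ(10)) = (2,4) ∈ E(G2) ✓
  (7,9) → (φ(7),φ(9)) = (5,8) ∈ E(G2) ✓
  (8,10) → (φ(8),φ(10)) = (4,9) ∈ E(G2) ✓
  (8,11) → (φ(8),φ(11)) = (0,9) ∈ E(G2) ✓
  (9,10) → (φ(9),φ(10)) = (4,8) ∈ E(G2) ✓
  (9,11) → (φ(9),φ(11)) = (0,8) ∈ E(G2) ✓
  (10,11) → (φ(10),φ(11)) = (0,4) ∈ E(G2) ✓
All 29 edges of G1 map to edges of G2, and |E(G1)| = |E(G2)| = 29, so φ is a bijection on edges as well as vertices. Hence G1 ≅ G2.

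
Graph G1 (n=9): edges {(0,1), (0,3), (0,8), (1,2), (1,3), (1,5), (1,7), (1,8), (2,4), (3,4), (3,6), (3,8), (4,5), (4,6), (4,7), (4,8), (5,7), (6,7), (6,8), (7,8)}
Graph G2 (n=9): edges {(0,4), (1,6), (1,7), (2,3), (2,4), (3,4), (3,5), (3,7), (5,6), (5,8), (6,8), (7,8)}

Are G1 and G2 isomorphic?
No, not isomorphic

The graphs are NOT isomorphic.

Degrees in G1: deg(0)=3, deg(1)=6, deg(2)=2, deg(3)=5, deg(4)=6, deg(5)=3, deg(6)=4, deg(7)=5, deg(8)=6.
Sorted degree sequence of G1: [6, 6, 6, 5, 5, 4, 3, 3, 2].
Degrees in G2: deg(0)=1, deg(1)=2, deg(2)=2, deg(3)=4, deg(4)=3, deg(5)=3, deg(6)=3, deg(7)=3, deg(8)=3.
Sorted degree sequence of G2: [4, 3, 3, 3, 3, 3, 2, 2, 1].
The (sorted) degree sequence is an isomorphism invariant, so since G1 and G2 have different degree sequences they cannot be isomorphic.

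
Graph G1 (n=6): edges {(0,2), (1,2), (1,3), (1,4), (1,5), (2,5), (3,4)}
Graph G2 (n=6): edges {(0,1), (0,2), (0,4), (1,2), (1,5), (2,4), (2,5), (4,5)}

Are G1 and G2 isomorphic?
No, not isomorphic

The graphs are NOT isomorphic.

Counting triangles (3-cliques): G1 has 2, G2 has 4.
Triangle count is an isomorphism invariant, so differing triangle counts rule out isomorphism.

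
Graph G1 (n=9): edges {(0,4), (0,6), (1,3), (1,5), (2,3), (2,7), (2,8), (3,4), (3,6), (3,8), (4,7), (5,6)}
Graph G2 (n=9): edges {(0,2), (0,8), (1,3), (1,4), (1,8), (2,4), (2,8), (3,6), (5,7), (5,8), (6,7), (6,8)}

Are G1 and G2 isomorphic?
Yes, isomorphic

The graphs are isomorphic.
One valid mapping φ: V(G1) → V(G2): 0→3, 1→5, 2→2, 3→8, 4→1, 5→7, 6→6, 7→4, 8→0

Verify φ preserves adjacency — for each edge of G1, its image is an edge of G2:
  (0,4) → (φ(0),φ(4)) = (1,3) ∈ E(G2) ✓
  (0,6) → (φ(0),φ(6)) = (3,6) ∈ E(G2) ✓
  (1,3) → (φ(1),φ(3)) = (5,8) ∈ E(G2) ✓
  (1,5) → (φ(1),φ(5)) = (5,7) ∈ E(G2) ✓
  (2,3) → (φ(2),φ(3)) = (2,8) ∈ E(G2) ✓
  (2,7) → (φ(2),φ(7)) = (2,4) ∈ E(G2) ✓
  (2,8) → (φ(2),φ(8)) = (0,2) ∈ E(G2) ✓
  (3,4) → (φ(3),φ(4)) = (1,8) ∈ E(G2) ✓
  (3,6) → (φ(3),φ(6)) = (6,8) ∈ E(G2) ✓
  (3,8) → (φ(3),φ(8)) = (0,8) ∈ E(G2) ✓
  (4,7) → (φ(4),φ(7)) = (1,4) ∈ E(G2) ✓
  (5,6) → (φ(5),φ(6)) = (6,7) ∈ E(G2) ✓
All 12 edges of G1 map to edges of G2, and |E(G1)| = |E(G2)| = 12, so φ is a bijection on edges as well as vertices. Hence G1 ≅ G2.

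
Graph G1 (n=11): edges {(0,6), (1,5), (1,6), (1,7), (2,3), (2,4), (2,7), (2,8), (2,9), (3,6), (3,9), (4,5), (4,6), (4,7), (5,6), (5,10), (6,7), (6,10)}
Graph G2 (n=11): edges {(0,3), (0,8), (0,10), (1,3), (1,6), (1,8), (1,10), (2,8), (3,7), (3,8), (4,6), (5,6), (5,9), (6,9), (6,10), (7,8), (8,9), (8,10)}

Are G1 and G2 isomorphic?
Yes, isomorphic

The graphs are isomorphic.
One valid mapping φ: V(G1) → V(G2): 0→2, 1→0, 2→6, 3→9, 4→1, 5→3, 6→8, 7→10, 8→4, 9→5, 10→7

Verify φ preserves adjacency — for each edge of G1, its image is an edge of G2:
  (0,6) → (φ(0),φ(6)) = (2,8) ∈ E(G2) ✓
  (1,5) → (φ(1),φ(5)) = (0,3) ∈ E(G2) ✓
  (1,6) → (φ(1),φ(6)) = (0,8) ∈ E(G2) ✓
  (1,7) → (φ(1),φ(7)) = (0,10) ∈ E(G2) ✓
  (2,3) → (φ(2),φ(3)) = (6,9) ∈ E(G2) ✓
  (2,4) → (φ(2),φ(4)) = (1,6) ∈ E(G2) ✓
  (2,7) → (φ(2),φ(7)) = (6,10) ∈ E(G2) ✓
  (2,8) → (φ(2),φ(8)) = (4,6) ∈ E(G2) ✓
  (2,9) → (φ(2),φ(9)) = (5,6) ∈ E(G2) ✓
  (3,6) → (φ(3),φ(6)) = (8,9) ∈ E(G2) ✓
  (3,9) → (φ(3),φ(9)) = (5,9) ∈ E(G2) ✓
  (4,5) → (φ(4),φ(5)) = (1,3) ∈ E(G2) ✓
  (4,6) → (φ(4),φ(6)) = (1,8) ∈ E(G2) ✓
  (4,7) → (φ(4),φ(7)) = (1,10) ∈ E(G2) ✓
  (5,6) → (φ(5),φ(6)) = (3,8) ∈ E(G2) ✓
  (5,10) → (φ(5),φ(10)) = (3,7) ∈ E(G2) ✓
  (6,7) → (φ(6),φ(7)) = (8,10) ∈ E(G2) ✓
  (6,10) → (φ(6),φ(10)) = (7,8) ∈ E(G2) ✓
All 18 edges of G1 map to edges of G2, and |E(G1)| = |E(G2)| = 18, so φ is a bijection on edges as well as vertices. Hence G1 ≅ G2.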